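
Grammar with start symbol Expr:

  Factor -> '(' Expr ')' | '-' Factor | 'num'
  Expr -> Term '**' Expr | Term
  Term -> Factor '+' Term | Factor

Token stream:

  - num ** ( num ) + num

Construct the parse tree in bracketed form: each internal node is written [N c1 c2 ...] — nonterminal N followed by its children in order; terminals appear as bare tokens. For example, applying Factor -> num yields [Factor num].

[Expr [Term [Factor - [Factor num]]] ** [Expr [Term [Factor ( [Expr [Term [Factor num]]] )] + [Term [Factor num]]]]]

Expr
Term ** Expr
Factor ** Expr
- Factor ** Expr
- num ** Expr
- num ** Term
- num ** Factor + Term
- num ** ( Expr ) + Term
- num ** ( Term ) + Term
- num ** ( Factor ) + Term
- num ** ( num ) + Term
- num ** ( num ) + Factor
- num ** ( num ) + num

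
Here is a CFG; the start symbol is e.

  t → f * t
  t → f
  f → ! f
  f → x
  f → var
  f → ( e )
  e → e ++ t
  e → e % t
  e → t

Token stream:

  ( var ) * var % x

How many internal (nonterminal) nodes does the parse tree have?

[e [e [t [f ( [e [t [f var]]] )] * [t [f var]]]] % [t [f x]]]

11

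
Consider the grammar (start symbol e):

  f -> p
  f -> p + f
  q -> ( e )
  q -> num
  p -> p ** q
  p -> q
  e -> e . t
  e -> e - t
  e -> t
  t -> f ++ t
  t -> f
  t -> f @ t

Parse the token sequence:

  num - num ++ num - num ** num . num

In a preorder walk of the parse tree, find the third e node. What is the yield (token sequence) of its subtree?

num - num ++ num

[e [e [e [e [t [f [p [q num]]]]] - [t [f [p [q num]]] ++ [t [f [p [q num]]]]]] - [t [f [p [p [q num]] ** [q num]]]]] . [t [f [p [q num]]]]]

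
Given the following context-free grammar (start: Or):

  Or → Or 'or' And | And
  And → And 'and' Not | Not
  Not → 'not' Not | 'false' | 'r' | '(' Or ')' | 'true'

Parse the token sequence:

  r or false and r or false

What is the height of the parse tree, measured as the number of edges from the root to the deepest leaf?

5

[Or [Or [Or [And [Not r]]] or [And [And [Not false]] and [Not r]]] or [And [Not false]]]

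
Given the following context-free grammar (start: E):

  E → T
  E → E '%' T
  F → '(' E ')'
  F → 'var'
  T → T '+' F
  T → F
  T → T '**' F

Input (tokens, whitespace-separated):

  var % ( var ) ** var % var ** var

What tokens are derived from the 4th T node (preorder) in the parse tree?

[E [E [E [T [F var]]] % [T [T [F ( [E [T [F var]]] )]] ** [F var]]] % [T [T [F var]] ** [F var]]]

var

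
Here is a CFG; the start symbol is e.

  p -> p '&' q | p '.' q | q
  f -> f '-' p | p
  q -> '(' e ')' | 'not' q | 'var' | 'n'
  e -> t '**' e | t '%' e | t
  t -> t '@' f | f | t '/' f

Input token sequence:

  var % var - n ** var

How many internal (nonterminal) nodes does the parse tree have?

[e [t [f [p [q var]]]] % [e [t [f [f [p [q var]]] - [p [q n]]]] ** [e [t [f [p [q var]]]]]]]

18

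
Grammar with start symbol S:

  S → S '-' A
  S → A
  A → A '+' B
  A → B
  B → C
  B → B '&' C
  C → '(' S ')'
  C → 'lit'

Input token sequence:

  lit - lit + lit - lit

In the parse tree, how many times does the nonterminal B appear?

4

[S [S [S [A [B [C lit]]]] - [A [A [B [C lit]]] + [B [C lit]]]] - [A [B [C lit]]]]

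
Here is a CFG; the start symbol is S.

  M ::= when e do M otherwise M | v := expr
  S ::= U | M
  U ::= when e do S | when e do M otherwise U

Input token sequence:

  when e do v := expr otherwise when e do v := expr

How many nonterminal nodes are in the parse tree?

6

[S [U when e do [M v := expr] otherwise [U when e do [S [M v := expr]]]]]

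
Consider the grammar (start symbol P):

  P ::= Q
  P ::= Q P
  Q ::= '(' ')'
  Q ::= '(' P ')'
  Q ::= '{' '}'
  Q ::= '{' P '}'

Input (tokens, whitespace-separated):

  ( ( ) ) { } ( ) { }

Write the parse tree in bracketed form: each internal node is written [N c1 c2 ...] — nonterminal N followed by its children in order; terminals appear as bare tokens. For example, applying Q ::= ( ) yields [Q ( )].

[P [Q ( [P [Q ( )]] )] [P [Q { }] [P [Q ( )] [P [Q { }]]]]]

P
Q P
( P ) P
( Q ) P
( ( ) ) P
( ( ) ) Q P
( ( ) ) { } P
( ( ) ) { } Q P
( ( ) ) { } ( ) P
( ( ) ) { } ( ) Q
( ( ) ) { } ( ) { }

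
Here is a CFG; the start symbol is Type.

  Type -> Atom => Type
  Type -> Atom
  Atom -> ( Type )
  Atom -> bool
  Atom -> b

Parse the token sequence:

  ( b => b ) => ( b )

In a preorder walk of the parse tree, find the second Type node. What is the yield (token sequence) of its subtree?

[Type [Atom ( [Type [Atom b] => [Type [Atom b]]] )] => [Type [Atom ( [Type [Atom b]] )]]]

b => b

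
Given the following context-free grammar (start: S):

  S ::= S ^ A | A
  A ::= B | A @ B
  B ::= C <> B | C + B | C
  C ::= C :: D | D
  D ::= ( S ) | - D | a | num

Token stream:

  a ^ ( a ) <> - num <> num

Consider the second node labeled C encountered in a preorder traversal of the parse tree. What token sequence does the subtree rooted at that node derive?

( a )

[S [S [A [B [C [D a]]]]] ^ [A [B [C [D ( [S [A [B [C [D a]]]]] )]] <> [B [C [D - [D num]]] <> [B [C [D num]]]]]]]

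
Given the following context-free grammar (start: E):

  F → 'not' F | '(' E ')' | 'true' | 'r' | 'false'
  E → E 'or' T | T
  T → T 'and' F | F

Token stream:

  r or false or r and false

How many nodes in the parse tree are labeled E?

[E [E [E [T [F r]]] or [T [F false]]] or [T [T [F r]] and [F false]]]

3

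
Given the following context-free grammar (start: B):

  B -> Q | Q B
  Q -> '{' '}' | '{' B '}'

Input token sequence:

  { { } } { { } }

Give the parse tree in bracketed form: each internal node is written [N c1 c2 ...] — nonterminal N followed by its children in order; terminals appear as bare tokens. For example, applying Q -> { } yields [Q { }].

[B [Q { [B [Q { }]] }] [B [Q { [B [Q { }]] }]]]

B
Q B
{ B } B
{ Q } B
{ { } } B
{ { } } Q
{ { } } { B }
{ { } } { Q }
{ { } } { { } }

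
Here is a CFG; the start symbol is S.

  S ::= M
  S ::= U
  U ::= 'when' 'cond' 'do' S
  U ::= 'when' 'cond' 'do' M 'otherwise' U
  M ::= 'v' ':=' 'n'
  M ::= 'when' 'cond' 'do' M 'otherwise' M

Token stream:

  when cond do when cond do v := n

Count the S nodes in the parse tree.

3

[S [U when cond do [S [U when cond do [S [M v := n]]]]]]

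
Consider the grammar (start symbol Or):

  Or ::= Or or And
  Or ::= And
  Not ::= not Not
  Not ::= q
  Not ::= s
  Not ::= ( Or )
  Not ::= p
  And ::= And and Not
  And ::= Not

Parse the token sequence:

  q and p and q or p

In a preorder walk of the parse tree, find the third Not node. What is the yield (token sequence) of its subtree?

[Or [Or [And [And [And [Not q]] and [Not p]] and [Not q]]] or [And [Not p]]]

q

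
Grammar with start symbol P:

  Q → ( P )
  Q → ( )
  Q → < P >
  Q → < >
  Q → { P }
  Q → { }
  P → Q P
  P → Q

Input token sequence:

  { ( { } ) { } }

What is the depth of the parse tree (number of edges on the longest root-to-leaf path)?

[P [Q { [P [Q ( [P [Q { }]] )] [P [Q { }]]] }]]

6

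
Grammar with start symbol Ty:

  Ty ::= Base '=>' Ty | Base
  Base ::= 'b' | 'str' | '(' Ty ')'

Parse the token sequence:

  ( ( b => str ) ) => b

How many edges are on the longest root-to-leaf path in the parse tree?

7

[Ty [Base ( [Ty [Base ( [Ty [Base b] => [Ty [Base str]]] )]] )] => [Ty [Base b]]]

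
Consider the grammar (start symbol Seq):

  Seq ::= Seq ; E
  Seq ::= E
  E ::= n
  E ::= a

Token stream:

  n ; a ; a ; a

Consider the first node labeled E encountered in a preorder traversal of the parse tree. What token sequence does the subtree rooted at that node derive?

n

[Seq [Seq [Seq [Seq [E n]] ; [E a]] ; [E a]] ; [E a]]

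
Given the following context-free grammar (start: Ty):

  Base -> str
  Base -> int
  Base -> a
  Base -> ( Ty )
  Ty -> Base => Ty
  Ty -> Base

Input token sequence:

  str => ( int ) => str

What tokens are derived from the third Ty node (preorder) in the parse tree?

int

[Ty [Base str] => [Ty [Base ( [Ty [Base int]] )] => [Ty [Base str]]]]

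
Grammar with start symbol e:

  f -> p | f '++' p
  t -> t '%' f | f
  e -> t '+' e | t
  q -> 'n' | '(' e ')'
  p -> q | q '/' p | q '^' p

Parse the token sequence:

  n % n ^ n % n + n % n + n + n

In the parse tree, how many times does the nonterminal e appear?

4

[e [t [t [t [f [p [q n]]]] % [f [p [q n] ^ [p [q n]]]]] % [f [p [q n]]]] + [e [t [t [f [p [q n]]]] % [f [p [q n]]]] + [e [t [f [p [q n]]]] + [e [t [f [p [q n]]]]]]]]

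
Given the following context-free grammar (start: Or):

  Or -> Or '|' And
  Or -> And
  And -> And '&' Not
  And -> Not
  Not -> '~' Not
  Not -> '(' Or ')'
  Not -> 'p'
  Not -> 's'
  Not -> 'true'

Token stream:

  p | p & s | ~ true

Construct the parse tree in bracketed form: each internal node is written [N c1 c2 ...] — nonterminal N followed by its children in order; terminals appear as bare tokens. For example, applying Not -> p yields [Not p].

Or
Or | And
Or | And | And
And | And | And
Not | And | And
p | And | And
p | And & Not | And
p | Not & Not | And
p | p & Not | And
p | p & s | And
p | p & s | Not
p | p & s | ~ Not
p | p & s | ~ true

[Or [Or [Or [And [Not p]]] | [And [And [Not p]] & [Not s]]] | [And [Not ~ [Not true]]]]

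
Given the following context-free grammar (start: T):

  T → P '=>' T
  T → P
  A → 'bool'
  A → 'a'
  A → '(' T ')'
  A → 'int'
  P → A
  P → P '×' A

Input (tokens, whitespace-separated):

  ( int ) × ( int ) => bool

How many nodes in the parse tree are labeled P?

5

[T [P [P [A ( [T [P [A int]]] )]] × [A ( [T [P [A int]]] )]] => [T [P [A bool]]]]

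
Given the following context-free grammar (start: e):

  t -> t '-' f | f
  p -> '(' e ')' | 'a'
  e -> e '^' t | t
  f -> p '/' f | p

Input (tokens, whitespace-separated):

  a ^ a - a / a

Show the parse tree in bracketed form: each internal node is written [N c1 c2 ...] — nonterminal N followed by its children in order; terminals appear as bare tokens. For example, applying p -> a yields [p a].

[e [e [t [f [p a]]]] ^ [t [t [f [p a]]] - [f [p a] / [f [p a]]]]]

e
e ^ t
t ^ t
f ^ t
p ^ t
a ^ t
a ^ t - f
a ^ f - f
a ^ p - f
a ^ a - f
a ^ a - p / f
a ^ a - a / f
a ^ a - a / p
a ^ a - a / a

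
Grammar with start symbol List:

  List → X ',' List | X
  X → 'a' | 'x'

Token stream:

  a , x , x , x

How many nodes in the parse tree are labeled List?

4

[List [X a] , [List [X x] , [List [X x] , [List [X x]]]]]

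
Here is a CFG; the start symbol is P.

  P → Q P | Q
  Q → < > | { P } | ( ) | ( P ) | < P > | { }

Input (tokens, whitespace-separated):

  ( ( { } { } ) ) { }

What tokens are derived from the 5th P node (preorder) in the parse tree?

{ }

[P [Q ( [P [Q ( [P [Q { }] [P [Q { }]]] )]] )] [P [Q { }]]]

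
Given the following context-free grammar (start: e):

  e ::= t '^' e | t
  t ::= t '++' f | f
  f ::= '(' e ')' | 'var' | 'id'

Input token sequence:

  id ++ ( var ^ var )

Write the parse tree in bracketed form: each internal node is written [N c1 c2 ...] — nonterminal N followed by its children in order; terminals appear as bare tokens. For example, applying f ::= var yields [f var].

e
t
t ++ f
f ++ f
id ++ f
id ++ ( e )
id ++ ( t ^ e )
id ++ ( f ^ e )
id ++ ( var ^ e )
id ++ ( var ^ t )
id ++ ( var ^ f )
id ++ ( var ^ var )

[e [t [t [f id]] ++ [f ( [e [t [f var]] ^ [e [t [f var]]]] )]]]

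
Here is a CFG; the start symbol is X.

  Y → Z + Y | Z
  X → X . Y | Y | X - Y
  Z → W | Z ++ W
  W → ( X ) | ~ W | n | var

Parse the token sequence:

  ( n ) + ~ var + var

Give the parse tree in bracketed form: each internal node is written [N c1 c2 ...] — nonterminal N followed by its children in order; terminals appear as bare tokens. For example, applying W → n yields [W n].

[X [Y [Z [W ( [X [Y [Z [W n]]]] )]] + [Y [Z [W ~ [W var]]] + [Y [Z [W var]]]]]]

X
Y
Z + Y
W + Y
( X ) + Y
( Y ) + Y
( Z ) + Y
( W ) + Y
( n ) + Y
( n ) + Z + Y
( n ) + W + Y
( n ) + ~ W + Y
( n ) + ~ var + Y
( n ) + ~ var + Z
( n ) + ~ var + W
( n ) + ~ var + var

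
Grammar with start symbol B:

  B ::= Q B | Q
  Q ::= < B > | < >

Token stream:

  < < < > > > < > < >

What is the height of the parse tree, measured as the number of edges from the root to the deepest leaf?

[B [Q < [B [Q < [B [Q < >]] >]] >] [B [Q < >] [B [Q < >]]]]

6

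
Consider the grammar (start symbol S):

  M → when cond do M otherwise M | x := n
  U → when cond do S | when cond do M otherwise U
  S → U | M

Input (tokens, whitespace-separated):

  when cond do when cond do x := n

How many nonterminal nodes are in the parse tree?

[S [U when cond do [S [U when cond do [S [M x := n]]]]]]

6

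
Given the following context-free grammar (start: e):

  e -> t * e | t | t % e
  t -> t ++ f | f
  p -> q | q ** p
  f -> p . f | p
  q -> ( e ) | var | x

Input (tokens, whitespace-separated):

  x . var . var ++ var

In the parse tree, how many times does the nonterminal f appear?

4

[e [t [t [f [p [q x]] . [f [p [q var]] . [f [p [q var]]]]]] ++ [f [p [q var]]]]]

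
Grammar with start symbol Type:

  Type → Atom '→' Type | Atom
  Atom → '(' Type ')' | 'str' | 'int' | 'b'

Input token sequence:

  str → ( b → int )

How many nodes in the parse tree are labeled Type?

[Type [Atom str] → [Type [Atom ( [Type [Atom b] → [Type [Atom int]]] )]]]

4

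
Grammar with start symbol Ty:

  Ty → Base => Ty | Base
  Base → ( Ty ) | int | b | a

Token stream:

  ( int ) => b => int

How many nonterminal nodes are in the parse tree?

[Ty [Base ( [Ty [Base int]] )] => [Ty [Base b] => [Ty [Base int]]]]

8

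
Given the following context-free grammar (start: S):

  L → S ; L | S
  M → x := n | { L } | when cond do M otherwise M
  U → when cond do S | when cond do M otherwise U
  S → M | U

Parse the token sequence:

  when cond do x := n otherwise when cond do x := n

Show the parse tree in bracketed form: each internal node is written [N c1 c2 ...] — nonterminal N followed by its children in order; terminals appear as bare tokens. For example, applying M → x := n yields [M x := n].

[S [U when cond do [M x := n] otherwise [U when cond do [S [M x := n]]]]]

S
U
when cond do M otherwise U
when cond do x := n otherwise U
when cond do x := n otherwise when cond do S
when cond do x := n otherwise when cond do M
when cond do x := n otherwise when cond do x := n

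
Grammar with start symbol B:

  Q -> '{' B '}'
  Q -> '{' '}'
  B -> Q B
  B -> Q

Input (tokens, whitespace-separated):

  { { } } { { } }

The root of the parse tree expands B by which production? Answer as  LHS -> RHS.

B -> Q B

[B [Q { [B [Q { }]] }] [B [Q { [B [Q { }]] }]]]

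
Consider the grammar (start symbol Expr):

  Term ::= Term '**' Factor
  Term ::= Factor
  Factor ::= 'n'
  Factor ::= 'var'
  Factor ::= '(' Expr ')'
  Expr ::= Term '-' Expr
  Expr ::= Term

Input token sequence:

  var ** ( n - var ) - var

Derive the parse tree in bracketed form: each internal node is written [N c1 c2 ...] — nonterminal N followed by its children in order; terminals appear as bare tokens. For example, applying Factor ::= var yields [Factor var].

Expr
Term - Expr
Term ** Factor - Expr
Factor ** Factor - Expr
var ** Factor - Expr
var ** ( Expr ) - Expr
var ** ( Term - Expr ) - Expr
var ** ( Factor - Expr ) - Expr
var ** ( n - Expr ) - Expr
var ** ( n - Term ) - Expr
var ** ( n - Factor ) - Expr
var ** ( n - var ) - Expr
var ** ( n - var ) - Term
var ** ( n - var ) - Factor
var ** ( n - var ) - var

[Expr [Term [Term [Factor var]] ** [Factor ( [Expr [Term [Factor n]] - [Expr [Term [Factor var]]]] )]] - [Expr [Term [Factor var]]]]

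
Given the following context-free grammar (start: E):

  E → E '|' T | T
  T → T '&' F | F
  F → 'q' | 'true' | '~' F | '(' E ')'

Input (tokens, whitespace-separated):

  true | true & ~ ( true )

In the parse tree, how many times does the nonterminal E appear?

3

[E [E [T [F true]]] | [T [T [F true]] & [F ~ [F ( [E [T [F true]]] )]]]]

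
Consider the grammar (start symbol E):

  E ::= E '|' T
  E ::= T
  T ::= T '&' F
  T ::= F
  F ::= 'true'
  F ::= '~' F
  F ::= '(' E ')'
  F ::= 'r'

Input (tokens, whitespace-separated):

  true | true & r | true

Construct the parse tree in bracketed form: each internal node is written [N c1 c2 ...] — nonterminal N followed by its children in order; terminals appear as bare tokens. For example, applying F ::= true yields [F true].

[E [E [E [T [F true]]] | [T [T [F true]] & [F r]]] | [T [F true]]]

E
E | T
E | T | T
T | T | T
F | T | T
true | T | T
true | T & F | T
true | F & F | T
true | true & F | T
true | true & r | T
true | true & r | F
true | true & r | true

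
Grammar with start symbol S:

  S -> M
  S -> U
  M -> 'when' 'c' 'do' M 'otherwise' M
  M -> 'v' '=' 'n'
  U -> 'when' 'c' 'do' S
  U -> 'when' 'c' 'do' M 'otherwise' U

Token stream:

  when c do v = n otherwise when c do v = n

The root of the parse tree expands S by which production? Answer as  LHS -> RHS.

[S [U when c do [M v = n] otherwise [U when c do [S [M v = n]]]]]

S -> U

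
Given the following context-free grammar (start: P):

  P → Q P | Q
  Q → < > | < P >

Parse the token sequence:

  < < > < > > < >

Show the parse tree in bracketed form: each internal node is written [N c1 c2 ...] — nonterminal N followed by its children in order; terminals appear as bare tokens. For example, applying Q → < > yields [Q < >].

[P [Q < [P [Q < >] [P [Q < >]]] >] [P [Q < >]]]

P
Q P
< P > P
< Q P > P
< < > P > P
< < > Q > P
< < > < > > P
< < > < > > Q
< < > < > > < >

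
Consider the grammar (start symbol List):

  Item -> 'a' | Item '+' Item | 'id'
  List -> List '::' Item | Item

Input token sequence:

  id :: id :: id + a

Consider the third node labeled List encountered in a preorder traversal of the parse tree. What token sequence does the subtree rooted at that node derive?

id

[List [List [List [Item id]] :: [Item id]] :: [Item [Item id] + [Item a]]]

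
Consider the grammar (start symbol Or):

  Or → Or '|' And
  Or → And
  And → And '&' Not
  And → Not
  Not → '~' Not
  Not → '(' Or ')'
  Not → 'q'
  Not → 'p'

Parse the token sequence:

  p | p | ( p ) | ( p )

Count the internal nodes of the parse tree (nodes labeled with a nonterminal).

[Or [Or [Or [Or [And [Not p]]] | [And [Not p]]] | [And [Not ( [Or [And [Not p]]] )]]] | [And [Not ( [Or [And [Not p]]] )]]]

18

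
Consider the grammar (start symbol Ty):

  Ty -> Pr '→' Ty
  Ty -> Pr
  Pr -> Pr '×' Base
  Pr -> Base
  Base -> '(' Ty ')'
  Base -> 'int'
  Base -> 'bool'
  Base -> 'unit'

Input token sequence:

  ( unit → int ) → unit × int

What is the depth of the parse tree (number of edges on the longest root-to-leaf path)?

7

[Ty [Pr [Base ( [Ty [Pr [Base unit]] → [Ty [Pr [Base int]]]] )]] → [Ty [Pr [Pr [Base unit]] × [Base int]]]]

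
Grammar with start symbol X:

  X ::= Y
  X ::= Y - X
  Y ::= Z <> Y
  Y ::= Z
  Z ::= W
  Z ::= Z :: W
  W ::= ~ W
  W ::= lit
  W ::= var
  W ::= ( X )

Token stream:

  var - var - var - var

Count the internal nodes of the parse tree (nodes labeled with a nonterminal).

[X [Y [Z [W var]]] - [X [Y [Z [W var]]] - [X [Y [Z [W var]]] - [X [Y [Z [W var]]]]]]]

16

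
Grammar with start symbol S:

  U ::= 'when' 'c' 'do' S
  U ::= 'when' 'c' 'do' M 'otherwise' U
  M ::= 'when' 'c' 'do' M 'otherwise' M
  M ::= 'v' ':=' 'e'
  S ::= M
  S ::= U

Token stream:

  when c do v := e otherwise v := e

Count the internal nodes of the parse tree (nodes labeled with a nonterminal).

[S [M when c do [M v := e] otherwise [M v := e]]]

4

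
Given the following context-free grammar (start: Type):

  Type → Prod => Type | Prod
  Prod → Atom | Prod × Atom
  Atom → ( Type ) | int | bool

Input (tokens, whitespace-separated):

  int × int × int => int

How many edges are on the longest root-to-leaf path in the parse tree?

[Type [Prod [Prod [Prod [Atom int]] × [Atom int]] × [Atom int]] => [Type [Prod [Atom int]]]]

5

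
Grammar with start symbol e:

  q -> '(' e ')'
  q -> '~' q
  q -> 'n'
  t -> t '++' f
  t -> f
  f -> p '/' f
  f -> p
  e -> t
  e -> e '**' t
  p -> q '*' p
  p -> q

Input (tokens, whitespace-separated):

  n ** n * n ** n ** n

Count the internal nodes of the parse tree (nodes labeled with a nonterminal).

22

[e [e [e [e [t [f [p [q n]]]]] ** [t [f [p [q n] * [p [q n]]]]]] ** [t [f [p [q n]]]]] ** [t [f [p [q n]]]]]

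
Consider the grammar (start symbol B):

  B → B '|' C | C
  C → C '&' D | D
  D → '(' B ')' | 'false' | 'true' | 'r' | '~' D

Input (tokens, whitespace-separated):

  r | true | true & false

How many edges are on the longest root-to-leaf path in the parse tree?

5

[B [B [B [C [D r]]] | [C [D true]]] | [C [C [D true]] & [D false]]]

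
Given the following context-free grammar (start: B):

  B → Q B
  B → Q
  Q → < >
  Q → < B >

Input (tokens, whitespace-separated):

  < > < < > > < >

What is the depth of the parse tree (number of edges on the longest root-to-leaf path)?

[B [Q < >] [B [Q < [B [Q < >]] >] [B [Q < >]]]]

5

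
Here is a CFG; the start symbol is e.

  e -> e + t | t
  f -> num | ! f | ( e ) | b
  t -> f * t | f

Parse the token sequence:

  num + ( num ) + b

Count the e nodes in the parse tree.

[e [e [e [t [f num]]] + [t [f ( [e [t [f num]]] )]]] + [t [f b]]]

4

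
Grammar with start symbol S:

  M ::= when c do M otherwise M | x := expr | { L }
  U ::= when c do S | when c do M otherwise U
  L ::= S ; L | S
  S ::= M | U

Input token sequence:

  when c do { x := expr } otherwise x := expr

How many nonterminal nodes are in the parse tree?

[S [M when c do [M { [L [S [M x := expr]]] }] otherwise [M x := expr]]]

7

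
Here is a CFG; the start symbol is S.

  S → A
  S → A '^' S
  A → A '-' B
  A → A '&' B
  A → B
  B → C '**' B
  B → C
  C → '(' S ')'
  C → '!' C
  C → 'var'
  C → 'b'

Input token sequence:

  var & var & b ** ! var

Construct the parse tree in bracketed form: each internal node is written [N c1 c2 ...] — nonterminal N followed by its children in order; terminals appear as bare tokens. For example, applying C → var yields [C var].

S
A
A & B
A & B & B
B & B & B
C & B & B
var & B & B
var & C & B
var & var & B
var & var & C ** B
var & var & b ** B
var & var & b ** C
var & var & b ** ! C
var & var & b ** ! var

[S [A [A [A [B [C var]]] & [B [C var]]] & [B [C b] ** [B [C ! [C var]]]]]]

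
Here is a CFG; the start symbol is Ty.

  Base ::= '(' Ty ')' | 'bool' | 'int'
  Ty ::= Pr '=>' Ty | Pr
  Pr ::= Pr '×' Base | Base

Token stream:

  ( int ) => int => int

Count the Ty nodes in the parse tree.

[Ty [Pr [Base ( [Ty [Pr [Base int]]] )]] => [Ty [Pr [Base int]] => [Ty [Pr [Base int]]]]]

4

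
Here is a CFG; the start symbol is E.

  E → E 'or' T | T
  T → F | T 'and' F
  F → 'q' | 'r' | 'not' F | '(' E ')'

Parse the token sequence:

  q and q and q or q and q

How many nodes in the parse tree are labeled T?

[E [E [T [T [T [F q]] and [F q]] and [F q]]] or [T [T [F q]] and [F q]]]

5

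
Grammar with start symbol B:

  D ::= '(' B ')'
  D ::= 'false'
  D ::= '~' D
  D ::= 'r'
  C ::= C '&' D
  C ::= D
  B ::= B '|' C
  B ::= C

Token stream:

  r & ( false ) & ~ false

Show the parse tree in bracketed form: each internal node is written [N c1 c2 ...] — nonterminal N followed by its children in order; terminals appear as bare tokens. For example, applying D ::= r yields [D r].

[B [C [C [C [D r]] & [D ( [B [C [D false]]] )]] & [D ~ [D false]]]]

B
C
C & D
C & D & D
D & D & D
r & D & D
r & ( B ) & D
r & ( C ) & D
r & ( D ) & D
r & ( false ) & D
r & ( false ) & ~ D
r & ( false ) & ~ false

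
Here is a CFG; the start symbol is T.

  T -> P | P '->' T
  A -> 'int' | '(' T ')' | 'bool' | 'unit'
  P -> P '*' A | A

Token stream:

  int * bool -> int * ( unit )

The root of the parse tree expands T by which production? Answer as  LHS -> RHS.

T -> P '->' T

[T [P [P [A int]] * [A bool]] -> [T [P [P [A int]] * [A ( [T [P [A unit]]] )]]]]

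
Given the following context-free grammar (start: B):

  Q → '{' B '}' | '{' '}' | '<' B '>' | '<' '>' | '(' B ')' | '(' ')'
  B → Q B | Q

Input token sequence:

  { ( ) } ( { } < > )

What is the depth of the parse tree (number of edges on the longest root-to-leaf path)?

6

[B [Q { [B [Q ( )]] }] [B [Q ( [B [Q { }] [B [Q < >]]] )]]]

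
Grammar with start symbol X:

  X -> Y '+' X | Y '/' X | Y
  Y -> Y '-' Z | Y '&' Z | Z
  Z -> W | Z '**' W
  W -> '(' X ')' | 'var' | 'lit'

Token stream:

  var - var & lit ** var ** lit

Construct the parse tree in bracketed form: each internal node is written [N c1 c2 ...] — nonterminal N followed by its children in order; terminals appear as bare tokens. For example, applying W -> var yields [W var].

[X [Y [Y [Y [Z [W var]]] - [Z [W var]]] & [Z [Z [Z [W lit]] ** [W var]] ** [W lit]]]]

X
Y
Y & Z
Y - Z & Z
Z - Z & Z
W - Z & Z
var - Z & Z
var - W & Z
var - var & Z
var - var & Z ** W
var - var & Z ** W ** W
var - var & W ** W ** W
var - var & lit ** W ** W
var - var & lit ** var ** W
var - var & lit ** var ** lit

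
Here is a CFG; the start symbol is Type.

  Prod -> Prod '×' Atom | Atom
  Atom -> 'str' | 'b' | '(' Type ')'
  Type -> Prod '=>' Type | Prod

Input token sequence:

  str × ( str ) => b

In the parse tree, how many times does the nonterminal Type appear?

3

[Type [Prod [Prod [Atom str]] × [Atom ( [Type [Prod [Atom str]]] )]] => [Type [Prod [Atom b]]]]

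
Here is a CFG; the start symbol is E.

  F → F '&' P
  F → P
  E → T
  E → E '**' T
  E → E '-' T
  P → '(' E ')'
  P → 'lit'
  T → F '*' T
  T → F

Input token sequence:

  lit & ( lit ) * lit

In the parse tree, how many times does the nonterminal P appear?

4

[E [T [F [F [P lit]] & [P ( [E [T [F [P lit]]]] )]] * [T [F [P lit]]]]]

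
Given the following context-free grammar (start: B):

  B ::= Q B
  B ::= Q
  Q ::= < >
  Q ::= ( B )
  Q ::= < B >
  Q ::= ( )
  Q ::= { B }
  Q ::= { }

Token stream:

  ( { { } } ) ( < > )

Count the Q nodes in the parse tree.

[B [Q ( [B [Q { [B [Q { }]] }]] )] [B [Q ( [B [Q < >]] )]]]

5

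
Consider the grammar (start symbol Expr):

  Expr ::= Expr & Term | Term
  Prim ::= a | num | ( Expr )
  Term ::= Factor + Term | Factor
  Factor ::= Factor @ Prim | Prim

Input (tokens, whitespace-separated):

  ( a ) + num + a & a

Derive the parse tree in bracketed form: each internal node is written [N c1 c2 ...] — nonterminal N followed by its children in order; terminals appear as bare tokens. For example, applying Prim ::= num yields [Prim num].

Expr
Expr & Term
Term & Term
Factor + Term & Term
Prim + Term & Term
( Expr ) + Term & Term
( Term ) + Term & Term
( Factor ) + Term & Term
( Prim ) + Term & Term
( a ) + Term & Term
( a ) + Factor + Term & Term
( a ) + Prim + Term & Term
( a ) + num + Term & Term
( a ) + num + Factor & Term
( a ) + num + Prim & Term
( a ) + num + a & Term
( a ) + num + a & Factor
( a ) + num + a & Prim
( a ) + num + a & a

[Expr [Expr [Term [Factor [Prim ( [Expr [Term [Factor [Prim a]]]] )]] + [Term [Factor [Prim num]] + [Term [Factor [Prim a]]]]]] & [Term [Factor [Prim a]]]]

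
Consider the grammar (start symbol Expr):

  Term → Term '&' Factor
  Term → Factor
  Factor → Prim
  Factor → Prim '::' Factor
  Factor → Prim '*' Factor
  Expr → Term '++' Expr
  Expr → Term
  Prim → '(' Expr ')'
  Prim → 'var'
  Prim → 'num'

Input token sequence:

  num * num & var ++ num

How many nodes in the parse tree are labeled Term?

3

[Expr [Term [Term [Factor [Prim num] * [Factor [Prim num]]]] & [Factor [Prim var]]] ++ [Expr [Term [Factor [Prim num]]]]]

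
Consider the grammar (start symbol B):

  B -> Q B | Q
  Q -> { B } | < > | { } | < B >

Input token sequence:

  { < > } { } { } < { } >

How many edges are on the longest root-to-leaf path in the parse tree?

7

[B [Q { [B [Q < >]] }] [B [Q { }] [B [Q { }] [B [Q < [B [Q { }]] >]]]]]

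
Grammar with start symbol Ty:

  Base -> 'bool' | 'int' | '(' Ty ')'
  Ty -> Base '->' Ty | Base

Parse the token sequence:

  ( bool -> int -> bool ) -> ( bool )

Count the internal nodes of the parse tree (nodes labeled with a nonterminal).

[Ty [Base ( [Ty [Base bool] -> [Ty [Base int] -> [Ty [Base bool]]]] )] -> [Ty [Base ( [Ty [Base bool]] )]]]

12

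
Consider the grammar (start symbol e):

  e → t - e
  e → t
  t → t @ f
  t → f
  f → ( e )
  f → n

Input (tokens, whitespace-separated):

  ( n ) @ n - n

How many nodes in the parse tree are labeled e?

[e [t [t [f ( [e [t [f n]]] )]] @ [f n]] - [e [t [f n]]]]

3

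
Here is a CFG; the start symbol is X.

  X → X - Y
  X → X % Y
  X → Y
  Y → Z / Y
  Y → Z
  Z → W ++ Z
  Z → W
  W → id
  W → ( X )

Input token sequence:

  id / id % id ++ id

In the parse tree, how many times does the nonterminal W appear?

[X [X [Y [Z [W id]] / [Y [Z [W id]]]]] % [Y [Z [W id] ++ [Z [W id]]]]]

4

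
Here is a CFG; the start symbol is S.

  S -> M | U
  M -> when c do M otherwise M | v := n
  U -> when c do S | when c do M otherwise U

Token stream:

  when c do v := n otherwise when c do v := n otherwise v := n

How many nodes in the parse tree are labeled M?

[S [M when c do [M v := n] otherwise [M when c do [M v := n] otherwise [M v := n]]]]

5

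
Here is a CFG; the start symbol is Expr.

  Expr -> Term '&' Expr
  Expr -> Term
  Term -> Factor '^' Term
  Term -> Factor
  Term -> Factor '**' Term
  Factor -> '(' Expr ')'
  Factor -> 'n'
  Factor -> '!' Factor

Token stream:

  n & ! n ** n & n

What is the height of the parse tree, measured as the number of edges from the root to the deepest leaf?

[Expr [Term [Factor n]] & [Expr [Term [Factor ! [Factor n]] ** [Term [Factor n]]] & [Expr [Term [Factor n]]]]]

5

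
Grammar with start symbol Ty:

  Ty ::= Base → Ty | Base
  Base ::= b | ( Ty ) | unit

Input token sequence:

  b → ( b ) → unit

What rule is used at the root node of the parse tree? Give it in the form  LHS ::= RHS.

[Ty [Base b] → [Ty [Base ( [Ty [Base b]] )] → [Ty [Base unit]]]]

Ty ::= Base → Ty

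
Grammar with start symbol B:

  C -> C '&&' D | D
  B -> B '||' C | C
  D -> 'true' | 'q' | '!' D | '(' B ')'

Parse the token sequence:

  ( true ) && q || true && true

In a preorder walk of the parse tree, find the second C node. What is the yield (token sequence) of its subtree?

( true )

[B [B [C [C [D ( [B [C [D true]]] )]] && [D q]]] || [C [C [D true]] && [D true]]]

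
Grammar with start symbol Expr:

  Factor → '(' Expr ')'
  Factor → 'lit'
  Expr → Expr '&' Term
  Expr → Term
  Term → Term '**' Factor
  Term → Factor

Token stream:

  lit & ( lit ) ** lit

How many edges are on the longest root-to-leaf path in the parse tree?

[Expr [Expr [Term [Factor lit]]] & [Term [Term [Factor ( [Expr [Term [Factor lit]]] )]] ** [Factor lit]]]

7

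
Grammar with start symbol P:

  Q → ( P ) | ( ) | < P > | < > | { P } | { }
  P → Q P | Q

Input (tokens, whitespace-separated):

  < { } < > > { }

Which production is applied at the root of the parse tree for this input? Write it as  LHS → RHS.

[P [Q < [P [Q { }] [P [Q < >]]] >] [P [Q { }]]]

P → Q P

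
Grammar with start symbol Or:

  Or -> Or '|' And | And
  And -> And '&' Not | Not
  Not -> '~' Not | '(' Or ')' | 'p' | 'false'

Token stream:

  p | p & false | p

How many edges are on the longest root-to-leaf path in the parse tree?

[Or [Or [Or [And [Not p]]] | [And [And [Not p]] & [Not false]]] | [And [Not p]]]

5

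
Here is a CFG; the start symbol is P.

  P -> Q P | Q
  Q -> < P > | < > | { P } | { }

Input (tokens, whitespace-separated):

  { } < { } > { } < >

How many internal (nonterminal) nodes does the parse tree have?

[P [Q { }] [P [Q < [P [Q { }]] >] [P [Q { }] [P [Q < >]]]]]

10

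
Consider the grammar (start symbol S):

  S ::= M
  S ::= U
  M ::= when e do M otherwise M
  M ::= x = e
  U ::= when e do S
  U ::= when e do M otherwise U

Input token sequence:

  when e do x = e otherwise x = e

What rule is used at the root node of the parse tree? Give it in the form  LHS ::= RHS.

[S [M when e do [M x = e] otherwise [M x = e]]]

S ::= M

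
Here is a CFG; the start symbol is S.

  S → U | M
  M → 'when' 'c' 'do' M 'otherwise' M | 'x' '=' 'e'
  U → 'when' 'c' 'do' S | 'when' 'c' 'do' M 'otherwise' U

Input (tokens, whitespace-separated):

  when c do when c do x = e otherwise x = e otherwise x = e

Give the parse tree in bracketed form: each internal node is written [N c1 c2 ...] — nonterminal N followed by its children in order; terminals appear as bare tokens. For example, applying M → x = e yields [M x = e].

S
M
when c do M otherwise M
when c do when c do M otherwise M otherwise M
when c do when c do x = e otherwise M otherwise M
when c do when c do x = e otherwise x = e otherwise M
when c do when c do x = e otherwise x = e otherwise x = e

[S [M when c do [M when c do [M x = e] otherwise [M x = e]] otherwise [M x = e]]]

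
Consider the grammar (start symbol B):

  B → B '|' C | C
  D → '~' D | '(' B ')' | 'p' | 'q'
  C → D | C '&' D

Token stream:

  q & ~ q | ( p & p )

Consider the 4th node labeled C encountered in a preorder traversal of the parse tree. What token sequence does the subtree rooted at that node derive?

p & p

[B [B [C [C [D q]] & [D ~ [D q]]]] | [C [D ( [B [C [C [D p]] & [D p]]] )]]]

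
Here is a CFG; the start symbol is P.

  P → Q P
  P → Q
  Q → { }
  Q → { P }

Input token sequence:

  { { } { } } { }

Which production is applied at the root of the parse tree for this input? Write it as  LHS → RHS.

[P [Q { [P [Q { }] [P [Q { }]]] }] [P [Q { }]]]

P → Q P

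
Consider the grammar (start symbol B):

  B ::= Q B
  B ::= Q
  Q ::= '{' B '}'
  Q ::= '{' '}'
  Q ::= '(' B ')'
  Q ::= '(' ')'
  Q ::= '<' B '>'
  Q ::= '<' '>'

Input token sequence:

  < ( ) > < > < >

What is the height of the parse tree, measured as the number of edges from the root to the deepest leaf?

4

[B [Q < [B [Q ( )]] >] [B [Q < >] [B [Q < >]]]]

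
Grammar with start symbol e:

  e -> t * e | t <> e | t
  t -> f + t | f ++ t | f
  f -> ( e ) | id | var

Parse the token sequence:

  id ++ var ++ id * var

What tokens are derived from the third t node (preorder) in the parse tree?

[e [t [f id] ++ [t [f var] ++ [t [f id]]]] * [e [t [f var]]]]

id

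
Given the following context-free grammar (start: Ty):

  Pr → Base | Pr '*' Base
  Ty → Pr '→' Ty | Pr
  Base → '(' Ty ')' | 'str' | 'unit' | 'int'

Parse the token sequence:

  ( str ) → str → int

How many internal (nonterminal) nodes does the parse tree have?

[Ty [Pr [Base ( [Ty [Pr [Base str]]] )]] → [Ty [Pr [Base str]] → [Ty [Pr [Base int]]]]]

12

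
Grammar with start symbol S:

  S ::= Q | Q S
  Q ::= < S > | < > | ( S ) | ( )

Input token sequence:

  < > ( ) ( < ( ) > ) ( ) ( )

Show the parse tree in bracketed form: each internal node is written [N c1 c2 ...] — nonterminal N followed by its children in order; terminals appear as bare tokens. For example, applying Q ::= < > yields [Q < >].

S
Q S
< > S
< > Q S
< > ( ) S
< > ( ) Q S
< > ( ) ( S ) S
< > ( ) ( Q ) S
< > ( ) ( < S > ) S
< > ( ) ( < Q > ) S
< > ( ) ( < ( ) > ) S
< > ( ) ( < ( ) > ) Q S
< > ( ) ( < ( ) > ) ( ) S
< > ( ) ( < ( ) > ) ( ) Q
< > ( ) ( < ( ) > ) ( ) ( )

[S [Q < >] [S [Q ( )] [S [Q ( [S [Q < [S [Q ( )]] >]] )] [S [Q ( )] [S [Q ( )]]]]]]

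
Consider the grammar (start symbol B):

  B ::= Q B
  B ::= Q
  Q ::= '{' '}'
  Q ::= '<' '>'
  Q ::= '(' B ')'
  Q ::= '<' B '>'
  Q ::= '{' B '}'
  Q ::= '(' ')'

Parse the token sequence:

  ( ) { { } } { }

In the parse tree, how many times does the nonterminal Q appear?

4

[B [Q ( )] [B [Q { [B [Q { }]] }] [B [Q { }]]]]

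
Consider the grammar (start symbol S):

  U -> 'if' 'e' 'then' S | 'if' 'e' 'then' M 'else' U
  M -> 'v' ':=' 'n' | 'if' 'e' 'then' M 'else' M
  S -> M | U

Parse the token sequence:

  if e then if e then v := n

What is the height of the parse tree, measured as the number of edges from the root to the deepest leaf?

[S [U if e then [S [U if e then [S [M v := n]]]]]]

6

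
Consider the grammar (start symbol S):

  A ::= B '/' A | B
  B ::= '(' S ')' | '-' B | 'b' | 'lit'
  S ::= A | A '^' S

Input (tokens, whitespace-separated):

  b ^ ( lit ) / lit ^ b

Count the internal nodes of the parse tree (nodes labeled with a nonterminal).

[S [A [B b]] ^ [S [A [B ( [S [A [B lit]]] )] / [A [B lit]]] ^ [S [A [B b]]]]]

14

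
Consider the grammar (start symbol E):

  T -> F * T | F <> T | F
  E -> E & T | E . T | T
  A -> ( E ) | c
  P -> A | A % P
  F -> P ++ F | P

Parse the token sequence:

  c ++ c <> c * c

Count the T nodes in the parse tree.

[E [T [F [P [A c]] ++ [F [P [A c]]]] <> [T [F [P [A c]]] * [T [F [P [A c]]]]]]]

3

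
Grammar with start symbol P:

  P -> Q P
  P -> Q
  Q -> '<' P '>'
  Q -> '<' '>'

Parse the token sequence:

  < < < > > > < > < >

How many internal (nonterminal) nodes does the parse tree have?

[P [Q < [P [Q < [P [Q < >]] >]] >] [P [Q < >] [P [Q < >]]]]

10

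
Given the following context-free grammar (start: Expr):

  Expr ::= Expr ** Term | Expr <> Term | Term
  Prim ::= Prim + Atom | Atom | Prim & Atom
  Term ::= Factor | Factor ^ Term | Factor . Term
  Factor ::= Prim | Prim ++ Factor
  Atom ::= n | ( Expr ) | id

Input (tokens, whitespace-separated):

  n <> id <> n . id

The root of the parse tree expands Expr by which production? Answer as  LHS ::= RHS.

[Expr [Expr [Expr [Term [Factor [Prim [Atom n]]]]] <> [Term [Factor [Prim [Atom id]]]]] <> [Term [Factor [Prim [Atom n]]] . [Term [Factor [Prim [Atom id]]]]]]

Expr ::= Expr <> Term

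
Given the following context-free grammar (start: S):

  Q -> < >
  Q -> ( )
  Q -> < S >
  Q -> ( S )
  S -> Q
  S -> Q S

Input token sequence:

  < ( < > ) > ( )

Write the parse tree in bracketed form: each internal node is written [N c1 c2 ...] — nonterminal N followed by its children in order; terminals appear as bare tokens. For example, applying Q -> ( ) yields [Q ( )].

[S [Q < [S [Q ( [S [Q < >]] )]] >] [S [Q ( )]]]

S
Q S
< S > S
< Q > S
< ( S ) > S
< ( Q ) > S
< ( < > ) > S
< ( < > ) > Q
< ( < > ) > ( )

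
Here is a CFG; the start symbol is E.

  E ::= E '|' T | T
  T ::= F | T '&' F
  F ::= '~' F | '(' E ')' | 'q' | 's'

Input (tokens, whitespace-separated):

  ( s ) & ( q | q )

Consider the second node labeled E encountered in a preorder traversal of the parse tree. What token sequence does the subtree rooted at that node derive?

[E [T [T [F ( [E [T [F s]]] )]] & [F ( [E [E [T [F q]]] | [T [F q]]] )]]]

s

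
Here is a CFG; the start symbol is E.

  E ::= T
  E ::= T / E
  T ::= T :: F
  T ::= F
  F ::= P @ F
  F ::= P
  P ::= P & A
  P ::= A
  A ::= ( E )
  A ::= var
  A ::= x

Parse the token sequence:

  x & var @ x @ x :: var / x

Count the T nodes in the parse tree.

3

[E [T [T [F [P [P [A x]] & [A var]] @ [F [P [A x]] @ [F [P [A x]]]]]] :: [F [P [A var]]]] / [E [T [F [P [A x]]]]]]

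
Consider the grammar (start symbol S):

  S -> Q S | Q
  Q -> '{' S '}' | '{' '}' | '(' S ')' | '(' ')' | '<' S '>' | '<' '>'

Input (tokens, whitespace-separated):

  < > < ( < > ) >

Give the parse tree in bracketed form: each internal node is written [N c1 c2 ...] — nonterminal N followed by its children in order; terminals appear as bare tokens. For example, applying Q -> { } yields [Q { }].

[S [Q < >] [S [Q < [S [Q ( [S [Q < >]] )]] >]]]

S
Q S
< > S
< > Q
< > < S >
< > < Q >
< > < ( S ) >
< > < ( Q ) >
< > < ( < > ) >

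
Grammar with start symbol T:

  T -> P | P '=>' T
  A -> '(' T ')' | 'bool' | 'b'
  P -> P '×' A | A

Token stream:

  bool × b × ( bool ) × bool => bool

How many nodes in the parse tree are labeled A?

6

[T [P [P [P [P [A bool]] × [A b]] × [A ( [T [P [A bool]]] )]] × [A bool]] => [T [P [A bool]]]]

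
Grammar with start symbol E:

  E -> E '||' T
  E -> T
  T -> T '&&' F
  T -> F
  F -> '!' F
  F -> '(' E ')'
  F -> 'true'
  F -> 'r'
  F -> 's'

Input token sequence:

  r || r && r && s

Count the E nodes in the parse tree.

[E [E [T [F r]]] || [T [T [T [F r]] && [F r]] && [F s]]]

2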